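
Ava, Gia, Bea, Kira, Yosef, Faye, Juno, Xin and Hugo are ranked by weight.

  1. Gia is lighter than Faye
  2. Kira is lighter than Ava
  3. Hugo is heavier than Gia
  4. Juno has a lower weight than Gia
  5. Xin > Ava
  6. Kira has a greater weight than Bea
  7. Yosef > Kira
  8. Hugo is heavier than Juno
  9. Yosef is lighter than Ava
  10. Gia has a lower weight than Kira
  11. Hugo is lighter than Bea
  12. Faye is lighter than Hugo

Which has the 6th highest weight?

Hugo

Piecing the relations together gives one ordering: Juno < Gia < Faye < Hugo < Bea < Kira < Yosef < Ava < Xin.
The 6th largest is Hugo.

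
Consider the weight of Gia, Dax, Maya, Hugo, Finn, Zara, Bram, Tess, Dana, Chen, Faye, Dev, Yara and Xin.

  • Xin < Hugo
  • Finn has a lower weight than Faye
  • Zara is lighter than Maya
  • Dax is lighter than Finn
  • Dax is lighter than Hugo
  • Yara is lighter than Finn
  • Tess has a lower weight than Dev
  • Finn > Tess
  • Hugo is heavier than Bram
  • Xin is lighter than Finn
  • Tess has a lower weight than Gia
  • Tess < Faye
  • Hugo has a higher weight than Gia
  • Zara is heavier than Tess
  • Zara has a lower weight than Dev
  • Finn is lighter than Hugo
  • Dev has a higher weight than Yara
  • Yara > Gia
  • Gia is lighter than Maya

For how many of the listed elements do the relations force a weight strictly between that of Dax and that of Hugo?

The relations place Dax below Hugo. An element lies strictly between them when it is forced above Dax and also forced below Hugo.
Above Dax: {Finn, Faye}. Below Hugo: {Tess, Gia, Bram, Xin, Yara, Finn}.
Intersection: {Finn} — 1.

1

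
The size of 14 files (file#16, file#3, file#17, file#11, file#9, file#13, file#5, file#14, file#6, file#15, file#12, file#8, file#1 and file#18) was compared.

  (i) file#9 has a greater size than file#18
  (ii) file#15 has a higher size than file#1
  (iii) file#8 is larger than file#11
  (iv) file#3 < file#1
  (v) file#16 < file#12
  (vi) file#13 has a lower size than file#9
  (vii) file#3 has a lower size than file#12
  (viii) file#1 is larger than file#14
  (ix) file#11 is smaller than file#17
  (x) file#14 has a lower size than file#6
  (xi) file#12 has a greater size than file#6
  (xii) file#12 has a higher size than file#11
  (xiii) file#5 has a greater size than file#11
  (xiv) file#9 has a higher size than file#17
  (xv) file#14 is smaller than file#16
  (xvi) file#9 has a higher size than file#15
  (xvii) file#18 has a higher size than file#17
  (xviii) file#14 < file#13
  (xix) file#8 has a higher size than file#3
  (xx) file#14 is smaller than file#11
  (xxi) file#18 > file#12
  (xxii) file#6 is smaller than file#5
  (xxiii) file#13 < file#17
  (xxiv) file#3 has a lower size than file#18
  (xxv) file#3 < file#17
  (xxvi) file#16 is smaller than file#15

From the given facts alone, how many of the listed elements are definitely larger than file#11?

6

From file#11 the given relations immediately reach file#17, file#12, file#5, file#8.
From those, file#18, file#9 — 6 in total.
Nothing else is reachable above file#11; 6 in all.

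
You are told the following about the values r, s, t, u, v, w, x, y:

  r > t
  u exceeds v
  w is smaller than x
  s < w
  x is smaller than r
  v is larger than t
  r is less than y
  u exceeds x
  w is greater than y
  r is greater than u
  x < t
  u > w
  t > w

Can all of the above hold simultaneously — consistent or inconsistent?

Chaining the given relations yields w < x < t < v < u < r < y, so w < y. But one relation states y < w. These cannot both hold.

inconsistent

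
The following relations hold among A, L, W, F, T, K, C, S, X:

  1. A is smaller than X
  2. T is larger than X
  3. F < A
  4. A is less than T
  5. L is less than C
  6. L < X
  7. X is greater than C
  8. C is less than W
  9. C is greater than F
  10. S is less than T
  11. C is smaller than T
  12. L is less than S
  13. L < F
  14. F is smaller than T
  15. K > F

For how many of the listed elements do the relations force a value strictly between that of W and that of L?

The relations place L below W. An element lies strictly between them when it is forced above L and also forced below W.
Above L: {F, A, S, C, K, X, T}. Below W: {F, C}.
Intersection: {F, C} — 2.

2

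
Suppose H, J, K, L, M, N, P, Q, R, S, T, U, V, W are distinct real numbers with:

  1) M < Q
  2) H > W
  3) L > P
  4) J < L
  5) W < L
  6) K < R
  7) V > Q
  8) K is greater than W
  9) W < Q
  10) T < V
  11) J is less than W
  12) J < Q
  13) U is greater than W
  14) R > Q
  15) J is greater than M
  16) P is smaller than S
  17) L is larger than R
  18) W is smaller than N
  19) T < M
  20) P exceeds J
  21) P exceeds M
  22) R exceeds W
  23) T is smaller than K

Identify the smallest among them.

Chaining upward from T: directly above it, M, K, V; then J, P, Q, R; then W, L, S; then N, H, U.
That covers every other element, and nothing is given below T, so T is the smallest.

T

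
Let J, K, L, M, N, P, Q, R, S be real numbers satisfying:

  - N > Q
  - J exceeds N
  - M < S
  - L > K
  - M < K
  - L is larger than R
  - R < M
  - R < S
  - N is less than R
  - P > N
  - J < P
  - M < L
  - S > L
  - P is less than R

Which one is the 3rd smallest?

Piecing the relations together gives one ordering: Q < N < J < P < R < M < K < L < S.
The 3rd smallest is J.

J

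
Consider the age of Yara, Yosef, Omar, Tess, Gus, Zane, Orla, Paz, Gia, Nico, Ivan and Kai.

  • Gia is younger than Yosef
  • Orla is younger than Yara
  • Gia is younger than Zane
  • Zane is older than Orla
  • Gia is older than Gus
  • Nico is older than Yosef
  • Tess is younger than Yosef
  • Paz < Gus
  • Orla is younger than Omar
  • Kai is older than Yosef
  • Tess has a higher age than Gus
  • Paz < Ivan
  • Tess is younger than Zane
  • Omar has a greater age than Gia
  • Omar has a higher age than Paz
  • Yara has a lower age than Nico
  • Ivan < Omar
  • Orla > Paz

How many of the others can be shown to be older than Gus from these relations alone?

The elements the relations force above Gus are Gia, Tess, Yosef, Zane, Omar, Kai, Nico — no chain reaches any other.
That is 7.

7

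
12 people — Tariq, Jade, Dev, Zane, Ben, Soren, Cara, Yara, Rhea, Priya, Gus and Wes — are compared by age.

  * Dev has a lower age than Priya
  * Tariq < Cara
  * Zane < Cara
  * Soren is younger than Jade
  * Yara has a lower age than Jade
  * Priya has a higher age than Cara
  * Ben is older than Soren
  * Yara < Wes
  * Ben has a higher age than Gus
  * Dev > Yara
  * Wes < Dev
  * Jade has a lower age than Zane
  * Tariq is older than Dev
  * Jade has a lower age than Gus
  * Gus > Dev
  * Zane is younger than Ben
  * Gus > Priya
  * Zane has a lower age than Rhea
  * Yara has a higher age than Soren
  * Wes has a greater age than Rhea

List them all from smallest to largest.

Soren < Yara < Jade < Zane < Rhea < Wes < Dev < Tariq < Cara < Priya < Gus < Ben

The consecutive links are each given: Soren < Yara; Yara < Jade; Jade < Zane; Zane < Rhea; Rhea < Wes; Wes < Dev; Dev < Tariq; Tariq < Cara; Cara < Priya; Priya < Gus; Gus < Ben.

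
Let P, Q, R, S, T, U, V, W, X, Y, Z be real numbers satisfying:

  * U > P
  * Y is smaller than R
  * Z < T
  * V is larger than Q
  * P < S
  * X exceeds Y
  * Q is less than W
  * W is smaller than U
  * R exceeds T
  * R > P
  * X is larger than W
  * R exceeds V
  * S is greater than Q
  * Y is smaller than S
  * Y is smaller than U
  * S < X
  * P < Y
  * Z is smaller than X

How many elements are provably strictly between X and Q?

2

The relations place Q below X. An element lies strictly between them when it is forced above Q and also forced below X.
Above Q: {V, R, S, W, U}. Below X: {Z, P, Y, S, W}.
Intersection: {S, W} — 2.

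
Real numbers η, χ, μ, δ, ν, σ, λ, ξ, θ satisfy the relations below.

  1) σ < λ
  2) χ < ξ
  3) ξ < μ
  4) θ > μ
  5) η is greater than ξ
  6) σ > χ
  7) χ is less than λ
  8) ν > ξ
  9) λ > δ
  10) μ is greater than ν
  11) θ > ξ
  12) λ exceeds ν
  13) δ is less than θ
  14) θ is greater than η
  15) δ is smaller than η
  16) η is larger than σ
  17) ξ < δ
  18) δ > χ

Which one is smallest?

ξ is not least since χ < ξ; ν is not least since ξ < ν; δ is not least since χ < δ; σ is not least since χ < σ; μ is not least since ξ < μ; η is not least since σ < η; θ is not least since δ < θ; λ is not least since δ < λ.
Only χ has nothing below it, so χ is the smallest.

χ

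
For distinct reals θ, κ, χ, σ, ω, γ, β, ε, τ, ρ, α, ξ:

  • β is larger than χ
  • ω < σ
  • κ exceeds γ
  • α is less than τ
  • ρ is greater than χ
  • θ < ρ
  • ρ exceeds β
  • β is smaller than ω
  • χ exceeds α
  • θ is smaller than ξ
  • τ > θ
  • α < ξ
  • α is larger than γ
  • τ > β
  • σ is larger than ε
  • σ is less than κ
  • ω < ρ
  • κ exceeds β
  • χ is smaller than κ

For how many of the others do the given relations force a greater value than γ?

Directly above γ: α, κ.
One step further: χ, τ, ξ (5 so far).
One step further: β, ρ (7 so far).
One step further: ω (8 so far).
One step further: σ (9 so far).
Nothing else is reachable above γ; 9 in all.

9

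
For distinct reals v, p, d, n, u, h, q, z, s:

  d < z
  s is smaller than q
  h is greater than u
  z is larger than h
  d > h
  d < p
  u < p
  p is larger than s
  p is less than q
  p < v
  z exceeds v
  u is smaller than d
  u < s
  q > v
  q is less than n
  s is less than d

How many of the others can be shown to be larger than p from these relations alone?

4

Directly above p: v, q.
One step further: z, n (4 so far).
Nothing else is reachable above p; 4 in all.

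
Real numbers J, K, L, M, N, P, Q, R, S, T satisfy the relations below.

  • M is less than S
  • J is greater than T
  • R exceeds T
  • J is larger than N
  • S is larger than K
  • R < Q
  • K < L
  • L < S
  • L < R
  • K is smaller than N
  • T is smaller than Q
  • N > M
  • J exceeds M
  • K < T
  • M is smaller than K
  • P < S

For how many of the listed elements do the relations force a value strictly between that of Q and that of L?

1

The relations place L below Q. An element lies strictly between them when it is forced above L and also forced below Q.
Above L: {S, R}. Below Q: {M, K, T, R}.
Intersection: {R} — 1.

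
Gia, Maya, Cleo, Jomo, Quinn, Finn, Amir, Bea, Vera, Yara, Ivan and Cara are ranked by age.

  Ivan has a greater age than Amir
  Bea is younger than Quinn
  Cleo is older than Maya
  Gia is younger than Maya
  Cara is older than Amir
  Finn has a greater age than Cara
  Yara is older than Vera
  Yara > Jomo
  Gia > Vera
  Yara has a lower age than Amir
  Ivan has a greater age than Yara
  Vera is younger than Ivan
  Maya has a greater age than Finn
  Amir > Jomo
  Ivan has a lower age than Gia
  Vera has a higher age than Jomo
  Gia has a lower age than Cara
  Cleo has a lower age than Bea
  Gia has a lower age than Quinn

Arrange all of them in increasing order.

The consecutive links are each given: Jomo < Vera; Vera < Yara; Yara < Amir; Amir < Ivan; Ivan < Gia; Gia < Cara; Cara < Finn; Finn < Maya; Maya < Cleo; Cleo < Bea; Bea < Quinn.

Jomo < Vera < Yara < Amir < Ivan < Gia < Cara < Finn < Maya < Cleo < Bea < Quinn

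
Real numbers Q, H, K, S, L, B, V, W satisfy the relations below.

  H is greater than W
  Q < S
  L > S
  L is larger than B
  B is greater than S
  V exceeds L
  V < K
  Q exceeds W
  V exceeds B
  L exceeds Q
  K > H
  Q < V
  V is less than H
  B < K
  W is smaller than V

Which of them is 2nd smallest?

Chaining the given pairs: W < Q < S < B < L < V < H < K.
The 2nd smallest is Q.

Q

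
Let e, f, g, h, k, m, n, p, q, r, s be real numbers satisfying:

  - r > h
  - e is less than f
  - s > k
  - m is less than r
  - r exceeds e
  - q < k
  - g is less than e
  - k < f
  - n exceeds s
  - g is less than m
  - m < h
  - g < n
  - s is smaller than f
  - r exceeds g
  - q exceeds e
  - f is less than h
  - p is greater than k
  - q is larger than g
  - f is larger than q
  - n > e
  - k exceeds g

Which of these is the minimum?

e is not least since g < e; q is not least since g < q; k is not least since g < k; s is not least since k < s; m is not least since g < m; p is not least since k < p; n is not least since g < n; f is not least since q < f; h is not least since f < h; r is not least since m < r.
Only g has nothing below it, so g is the minimum.

g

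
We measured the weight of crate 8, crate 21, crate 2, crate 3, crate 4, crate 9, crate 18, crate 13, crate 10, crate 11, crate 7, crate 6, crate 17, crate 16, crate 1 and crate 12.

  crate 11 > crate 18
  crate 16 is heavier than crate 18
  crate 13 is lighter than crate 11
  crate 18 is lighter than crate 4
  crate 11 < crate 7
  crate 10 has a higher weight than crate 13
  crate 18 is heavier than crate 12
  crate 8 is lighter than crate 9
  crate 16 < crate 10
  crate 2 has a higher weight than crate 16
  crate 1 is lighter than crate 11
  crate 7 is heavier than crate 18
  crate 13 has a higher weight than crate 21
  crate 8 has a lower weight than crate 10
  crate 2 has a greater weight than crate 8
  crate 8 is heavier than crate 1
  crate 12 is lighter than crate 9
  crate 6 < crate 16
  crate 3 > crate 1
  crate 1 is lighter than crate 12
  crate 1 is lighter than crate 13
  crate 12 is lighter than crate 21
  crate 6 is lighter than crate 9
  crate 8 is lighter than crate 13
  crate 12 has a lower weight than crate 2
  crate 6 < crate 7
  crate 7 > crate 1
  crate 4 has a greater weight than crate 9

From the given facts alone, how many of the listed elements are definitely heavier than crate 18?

6

The elements the relations force above crate 18 are crate 16, crate 2, crate 4, crate 11, crate 7, crate 10 — no chain reaches any other.
That is 6.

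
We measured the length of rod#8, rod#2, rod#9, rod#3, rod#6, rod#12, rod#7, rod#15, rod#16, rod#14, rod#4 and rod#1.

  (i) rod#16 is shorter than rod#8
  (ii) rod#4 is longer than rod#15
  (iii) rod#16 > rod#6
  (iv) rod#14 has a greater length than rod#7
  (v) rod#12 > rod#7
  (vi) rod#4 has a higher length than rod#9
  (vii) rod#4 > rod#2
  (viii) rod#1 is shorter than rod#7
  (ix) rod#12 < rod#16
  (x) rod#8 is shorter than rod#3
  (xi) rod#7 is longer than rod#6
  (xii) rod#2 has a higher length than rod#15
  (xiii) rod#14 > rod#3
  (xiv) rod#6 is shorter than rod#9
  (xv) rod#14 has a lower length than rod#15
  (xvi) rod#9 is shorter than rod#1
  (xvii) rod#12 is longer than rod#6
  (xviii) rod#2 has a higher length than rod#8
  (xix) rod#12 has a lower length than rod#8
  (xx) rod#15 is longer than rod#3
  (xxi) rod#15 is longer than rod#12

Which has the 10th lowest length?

Chaining the given pairs: rod#6 < rod#9 < rod#1 < rod#7 < rod#12 < rod#16 < rod#8 < rod#3 < rod#14 < rod#15 < rod#2 < rod#4.
Counting 10 from the smallest end gives rod#15.

rod#15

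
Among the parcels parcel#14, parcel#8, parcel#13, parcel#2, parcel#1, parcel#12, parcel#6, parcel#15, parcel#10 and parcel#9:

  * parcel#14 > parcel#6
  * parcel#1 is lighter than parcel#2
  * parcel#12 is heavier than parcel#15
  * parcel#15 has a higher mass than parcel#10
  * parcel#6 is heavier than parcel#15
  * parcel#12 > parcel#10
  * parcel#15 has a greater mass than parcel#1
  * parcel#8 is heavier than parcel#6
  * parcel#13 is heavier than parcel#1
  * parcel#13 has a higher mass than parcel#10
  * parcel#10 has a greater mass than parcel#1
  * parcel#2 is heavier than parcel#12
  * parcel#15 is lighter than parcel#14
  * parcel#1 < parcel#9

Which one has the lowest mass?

parcel#1

Chaining upward from parcel#1: directly above it, parcel#10, parcel#15, parcel#13, parcel#9, parcel#2; then parcel#6, parcel#12, parcel#14; then parcel#8.
That covers every other element, and nothing is given below parcel#1, so parcel#1 is the lowest mass.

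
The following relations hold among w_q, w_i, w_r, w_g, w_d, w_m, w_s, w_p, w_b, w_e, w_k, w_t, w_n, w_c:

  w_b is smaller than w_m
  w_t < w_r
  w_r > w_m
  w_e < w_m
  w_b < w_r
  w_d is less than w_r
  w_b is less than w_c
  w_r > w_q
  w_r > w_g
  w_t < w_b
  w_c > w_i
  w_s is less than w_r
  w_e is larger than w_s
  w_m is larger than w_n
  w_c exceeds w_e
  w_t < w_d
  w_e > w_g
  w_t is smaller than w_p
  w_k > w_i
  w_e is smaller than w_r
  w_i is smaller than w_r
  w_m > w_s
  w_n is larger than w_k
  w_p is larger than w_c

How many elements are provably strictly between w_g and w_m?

1

The relations place w_g below w_m. An element lies strictly between them when it is forced above w_g and also forced below w_m.
Above w_g: {w_e, w_c, w_p, w_r}. Below w_m: {w_t, w_i, w_k, w_s, w_b, w_e, w_n}.
Intersection: {w_e} — 1.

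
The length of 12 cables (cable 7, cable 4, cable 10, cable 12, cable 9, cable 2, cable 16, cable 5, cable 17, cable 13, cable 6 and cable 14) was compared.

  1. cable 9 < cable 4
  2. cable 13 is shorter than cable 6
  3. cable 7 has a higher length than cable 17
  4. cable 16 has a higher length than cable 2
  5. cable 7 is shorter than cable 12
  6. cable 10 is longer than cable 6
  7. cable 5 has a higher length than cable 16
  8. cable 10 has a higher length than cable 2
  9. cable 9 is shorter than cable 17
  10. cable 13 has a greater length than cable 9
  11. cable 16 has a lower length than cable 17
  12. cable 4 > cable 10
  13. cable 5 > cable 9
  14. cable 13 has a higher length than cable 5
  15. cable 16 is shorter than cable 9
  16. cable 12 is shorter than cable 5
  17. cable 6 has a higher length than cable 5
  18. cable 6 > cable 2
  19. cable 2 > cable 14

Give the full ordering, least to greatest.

cable 14 < cable 2 < cable 16 < cable 9 < cable 17 < cable 7 < cable 12 < cable 5 < cable 13 < cable 6 < cable 10 < cable 4

The consecutive links are each given: cable 14 < cable 2; cable 2 < cable 16; cable 16 < cable 9; cable 9 < cable 17; cable 17 < cable 7; cable 7 < cable 12; cable 12 < cable 5; cable 5 < cable 13; cable 13 < cable 6; cable 6 < cable 10; cable 10 < cable 4.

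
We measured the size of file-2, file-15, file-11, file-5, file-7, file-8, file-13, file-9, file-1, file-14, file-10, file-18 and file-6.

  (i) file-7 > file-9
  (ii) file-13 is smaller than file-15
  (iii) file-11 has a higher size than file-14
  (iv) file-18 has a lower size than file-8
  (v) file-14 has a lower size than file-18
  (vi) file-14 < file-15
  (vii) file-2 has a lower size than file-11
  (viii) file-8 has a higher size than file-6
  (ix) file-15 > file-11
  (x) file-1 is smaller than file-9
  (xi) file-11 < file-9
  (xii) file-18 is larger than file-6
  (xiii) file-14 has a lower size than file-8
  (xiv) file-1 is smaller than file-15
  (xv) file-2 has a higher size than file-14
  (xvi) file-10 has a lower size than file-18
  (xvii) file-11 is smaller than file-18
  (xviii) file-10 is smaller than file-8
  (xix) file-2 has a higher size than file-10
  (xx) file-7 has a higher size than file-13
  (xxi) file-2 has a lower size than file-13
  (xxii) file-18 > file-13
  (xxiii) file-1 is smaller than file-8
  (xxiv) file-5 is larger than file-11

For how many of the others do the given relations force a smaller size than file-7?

From file-7 the given relations immediately reach file-13, file-9.
From those, file-1, file-2, file-11 — 5 in total.
From those, file-10, file-14 — 7 in total.
No other element is forced below file-7 by the given relations, so the count is 7.

7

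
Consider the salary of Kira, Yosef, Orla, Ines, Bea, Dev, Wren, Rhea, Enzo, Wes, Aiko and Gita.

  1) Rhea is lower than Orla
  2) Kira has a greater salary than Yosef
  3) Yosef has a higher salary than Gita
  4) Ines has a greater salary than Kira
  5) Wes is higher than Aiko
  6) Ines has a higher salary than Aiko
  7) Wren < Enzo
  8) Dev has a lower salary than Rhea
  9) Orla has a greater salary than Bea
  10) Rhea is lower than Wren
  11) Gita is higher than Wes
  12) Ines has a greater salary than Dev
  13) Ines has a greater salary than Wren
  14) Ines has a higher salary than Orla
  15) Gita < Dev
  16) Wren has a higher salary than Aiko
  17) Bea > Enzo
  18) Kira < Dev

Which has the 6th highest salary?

The consecutive relations fix a unique order: Aiko < Wes < Gita < Yosef < Kira < Dev < Rhea < Wren < Enzo < Bea < Orla < Ines.
Counting 6 from the largest end gives Rhea.

Rhea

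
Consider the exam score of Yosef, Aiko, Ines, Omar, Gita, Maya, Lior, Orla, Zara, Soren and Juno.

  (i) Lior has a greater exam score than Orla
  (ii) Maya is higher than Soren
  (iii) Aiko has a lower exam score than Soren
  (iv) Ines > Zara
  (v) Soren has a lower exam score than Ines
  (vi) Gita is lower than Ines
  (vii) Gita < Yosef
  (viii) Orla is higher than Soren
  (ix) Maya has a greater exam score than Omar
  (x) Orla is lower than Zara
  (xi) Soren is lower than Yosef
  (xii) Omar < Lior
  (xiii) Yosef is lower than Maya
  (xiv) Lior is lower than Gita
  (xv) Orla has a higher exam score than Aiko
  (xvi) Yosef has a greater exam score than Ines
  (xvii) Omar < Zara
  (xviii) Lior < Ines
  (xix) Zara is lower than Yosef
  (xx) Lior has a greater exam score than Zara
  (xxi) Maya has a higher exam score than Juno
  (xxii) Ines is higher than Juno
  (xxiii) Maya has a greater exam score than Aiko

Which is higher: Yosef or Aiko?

Aiko < Soren and Soren < Orla give Aiko < Orla.
Then Orla < Zara extends the chain to Zara.
With Zara < Lior: Aiko < Soren < Orla < Zara < Lior.
With Lior < Gita: Aiko < Soren < Orla < Zara < Lior < Gita.
Then Gita < Ines extends the chain to Ines.
Then Ines < Yosef extends the chain to Yosef.
So Aiko < Yosef; Yosef is the higher of the two.

Yosef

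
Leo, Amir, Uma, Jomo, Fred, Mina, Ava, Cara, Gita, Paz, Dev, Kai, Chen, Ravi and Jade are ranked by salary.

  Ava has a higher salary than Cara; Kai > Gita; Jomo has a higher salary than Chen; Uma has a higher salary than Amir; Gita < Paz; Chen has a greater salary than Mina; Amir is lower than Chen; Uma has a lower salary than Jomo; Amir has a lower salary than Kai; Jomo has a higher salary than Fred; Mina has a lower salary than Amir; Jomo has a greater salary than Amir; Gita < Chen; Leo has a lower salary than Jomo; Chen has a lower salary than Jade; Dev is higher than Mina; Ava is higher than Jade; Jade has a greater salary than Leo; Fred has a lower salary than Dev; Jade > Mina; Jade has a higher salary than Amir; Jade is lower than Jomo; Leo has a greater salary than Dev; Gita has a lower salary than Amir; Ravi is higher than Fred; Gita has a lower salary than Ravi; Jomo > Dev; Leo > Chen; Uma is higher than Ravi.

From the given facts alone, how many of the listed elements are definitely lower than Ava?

Directly below Ava: Cara, Jade.
One step further: Mina, Amir, Chen, Leo (6 so far).
One step further: Gita, Dev (8 so far).
One step further: Fred (9 so far).
Nothing else is reachable below Ava; 9 in all.

9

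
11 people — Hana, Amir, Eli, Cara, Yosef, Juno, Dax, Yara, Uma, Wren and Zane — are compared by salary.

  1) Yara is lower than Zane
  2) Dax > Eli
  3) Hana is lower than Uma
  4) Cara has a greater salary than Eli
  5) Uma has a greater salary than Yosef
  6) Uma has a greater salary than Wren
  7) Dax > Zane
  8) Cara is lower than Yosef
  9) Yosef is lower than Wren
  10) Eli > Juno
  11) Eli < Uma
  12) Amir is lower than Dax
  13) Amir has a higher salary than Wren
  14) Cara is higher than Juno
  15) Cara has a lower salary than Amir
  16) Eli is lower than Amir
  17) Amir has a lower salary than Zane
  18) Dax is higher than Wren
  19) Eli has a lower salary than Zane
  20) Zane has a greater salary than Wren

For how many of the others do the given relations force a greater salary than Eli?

7

Directly above Eli: Cara, Uma, Amir, Zane, Dax.
One step further: Yosef (6 so far).
One step further: Wren (7 so far).
No other element is forced above Eli by the given relations, so the count is 7.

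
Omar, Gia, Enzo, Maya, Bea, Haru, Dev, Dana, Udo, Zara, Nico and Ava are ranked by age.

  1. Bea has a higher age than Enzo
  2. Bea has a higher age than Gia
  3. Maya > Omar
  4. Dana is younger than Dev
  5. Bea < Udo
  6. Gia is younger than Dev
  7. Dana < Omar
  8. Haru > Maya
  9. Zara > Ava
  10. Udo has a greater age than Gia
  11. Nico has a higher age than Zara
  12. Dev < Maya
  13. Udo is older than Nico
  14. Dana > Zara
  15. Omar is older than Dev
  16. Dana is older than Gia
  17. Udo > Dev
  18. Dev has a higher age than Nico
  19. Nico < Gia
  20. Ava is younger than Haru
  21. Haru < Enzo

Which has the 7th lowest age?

The consecutive relations fix a unique order: Ava < Zara < Nico < Gia < Dana < Dev < Omar < Maya < Haru < Enzo < Bea < Udo.
The 7th smallest is Omar.

Omar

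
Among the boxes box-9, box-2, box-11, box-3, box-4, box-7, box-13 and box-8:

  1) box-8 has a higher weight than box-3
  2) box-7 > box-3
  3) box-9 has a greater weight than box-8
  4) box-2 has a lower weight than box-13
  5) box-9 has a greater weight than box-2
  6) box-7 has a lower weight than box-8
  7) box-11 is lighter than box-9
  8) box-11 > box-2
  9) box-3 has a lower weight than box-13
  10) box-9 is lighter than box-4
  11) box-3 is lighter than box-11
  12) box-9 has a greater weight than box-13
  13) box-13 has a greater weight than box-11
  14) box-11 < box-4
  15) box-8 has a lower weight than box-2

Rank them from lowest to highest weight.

The consecutive links are each given: box-3 < box-7; box-7 < box-8; box-8 < box-2; box-2 < box-11; box-11 < box-13; box-13 < box-9; box-9 < box-4.

box-3 < box-7 < box-8 < box-2 < box-11 < box-13 < box-9 < box-4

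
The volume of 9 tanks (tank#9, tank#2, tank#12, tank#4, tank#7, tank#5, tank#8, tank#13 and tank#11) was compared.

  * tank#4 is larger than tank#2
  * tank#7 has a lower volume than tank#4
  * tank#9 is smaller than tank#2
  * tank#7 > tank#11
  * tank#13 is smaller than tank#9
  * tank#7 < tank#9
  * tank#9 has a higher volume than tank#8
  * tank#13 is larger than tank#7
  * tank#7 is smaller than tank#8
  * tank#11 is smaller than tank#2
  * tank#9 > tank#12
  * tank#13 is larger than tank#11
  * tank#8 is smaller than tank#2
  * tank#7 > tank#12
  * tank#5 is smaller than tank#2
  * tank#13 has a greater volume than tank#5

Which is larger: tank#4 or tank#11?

tank#11 < tank#7 and tank#7 < tank#13 give tank#11 < tank#13.
With tank#13 < tank#9: tank#11 < tank#7 < tank#13 < tank#9.
Then tank#9 < tank#2 extends the chain to tank#2.
With tank#2 < tank#4: tank#11 < tank#7 < tank#13 < tank#9 < tank#2 < tank#4.
So tank#11 < tank#4; tank#4 is the larger of the two.

tank#4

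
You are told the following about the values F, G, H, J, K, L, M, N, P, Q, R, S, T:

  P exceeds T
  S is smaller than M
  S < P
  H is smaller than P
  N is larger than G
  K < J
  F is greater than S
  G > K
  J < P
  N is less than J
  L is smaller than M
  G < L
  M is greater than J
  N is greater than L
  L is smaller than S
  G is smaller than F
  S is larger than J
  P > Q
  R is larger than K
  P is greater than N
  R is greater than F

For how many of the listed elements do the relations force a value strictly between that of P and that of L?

Chaining upward from L reaches: N, J, S, F, R, M.
Chaining downward from P reaches: K, H, G, N, T, J, S, Q.
Strictly between L and P are those in both lists: N, J, S — 3 elements.

3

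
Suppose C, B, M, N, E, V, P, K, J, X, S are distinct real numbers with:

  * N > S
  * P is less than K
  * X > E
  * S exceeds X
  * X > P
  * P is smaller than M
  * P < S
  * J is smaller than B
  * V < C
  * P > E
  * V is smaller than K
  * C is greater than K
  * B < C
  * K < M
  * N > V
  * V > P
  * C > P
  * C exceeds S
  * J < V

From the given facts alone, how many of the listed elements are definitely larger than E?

Directly above E: P, X.
One step further: S, V, K, M, C (7 so far).
One step further: N (8 so far).
No other element is forced above E by the given relations, so the count is 8.

8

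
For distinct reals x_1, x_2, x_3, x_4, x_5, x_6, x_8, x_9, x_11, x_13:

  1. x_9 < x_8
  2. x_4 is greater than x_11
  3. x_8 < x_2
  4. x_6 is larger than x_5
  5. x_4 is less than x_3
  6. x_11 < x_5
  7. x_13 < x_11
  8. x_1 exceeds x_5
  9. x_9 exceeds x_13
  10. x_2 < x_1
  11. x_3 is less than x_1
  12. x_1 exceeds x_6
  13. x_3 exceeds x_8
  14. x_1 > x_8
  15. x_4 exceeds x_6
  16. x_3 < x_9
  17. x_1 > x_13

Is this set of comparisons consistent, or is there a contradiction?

inconsistent

We have x_8 < x_3 stated directly, yet also x_3 < x_9 < x_8 by chaining the others — so x_3 < x_8. Contradiction.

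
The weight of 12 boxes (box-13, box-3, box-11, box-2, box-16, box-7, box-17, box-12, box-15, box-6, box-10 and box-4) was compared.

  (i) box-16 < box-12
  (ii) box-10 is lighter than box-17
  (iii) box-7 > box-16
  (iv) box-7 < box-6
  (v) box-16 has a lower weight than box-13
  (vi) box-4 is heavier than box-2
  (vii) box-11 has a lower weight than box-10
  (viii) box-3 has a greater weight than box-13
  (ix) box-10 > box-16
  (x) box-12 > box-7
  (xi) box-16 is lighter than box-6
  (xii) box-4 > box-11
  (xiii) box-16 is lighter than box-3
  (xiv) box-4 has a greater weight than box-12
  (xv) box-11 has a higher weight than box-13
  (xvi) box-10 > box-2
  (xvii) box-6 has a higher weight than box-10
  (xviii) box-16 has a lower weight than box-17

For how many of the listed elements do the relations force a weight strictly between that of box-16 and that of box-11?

1

The relations place box-16 below box-11. An element lies strictly between them when it is forced above box-16 and also forced below box-11.
Above box-16: {box-7, box-13, box-3, box-10, box-12, box-4, box-6, box-17}. Below box-11: {box-13}.
Intersection: {box-13} — 1.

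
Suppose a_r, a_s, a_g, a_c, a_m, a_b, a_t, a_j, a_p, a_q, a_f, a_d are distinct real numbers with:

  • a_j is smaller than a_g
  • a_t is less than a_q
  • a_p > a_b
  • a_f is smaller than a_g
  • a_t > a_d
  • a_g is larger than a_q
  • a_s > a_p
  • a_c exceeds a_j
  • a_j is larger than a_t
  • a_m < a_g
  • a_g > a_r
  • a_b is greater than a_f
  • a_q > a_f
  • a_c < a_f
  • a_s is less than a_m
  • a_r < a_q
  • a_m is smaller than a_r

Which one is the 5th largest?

Chaining the given pairs: a_d < a_t < a_j < a_c < a_f < a_b < a_p < a_s < a_m < a_r < a_q < a_g.
Counting 5 from the largest end gives a_s.

a_s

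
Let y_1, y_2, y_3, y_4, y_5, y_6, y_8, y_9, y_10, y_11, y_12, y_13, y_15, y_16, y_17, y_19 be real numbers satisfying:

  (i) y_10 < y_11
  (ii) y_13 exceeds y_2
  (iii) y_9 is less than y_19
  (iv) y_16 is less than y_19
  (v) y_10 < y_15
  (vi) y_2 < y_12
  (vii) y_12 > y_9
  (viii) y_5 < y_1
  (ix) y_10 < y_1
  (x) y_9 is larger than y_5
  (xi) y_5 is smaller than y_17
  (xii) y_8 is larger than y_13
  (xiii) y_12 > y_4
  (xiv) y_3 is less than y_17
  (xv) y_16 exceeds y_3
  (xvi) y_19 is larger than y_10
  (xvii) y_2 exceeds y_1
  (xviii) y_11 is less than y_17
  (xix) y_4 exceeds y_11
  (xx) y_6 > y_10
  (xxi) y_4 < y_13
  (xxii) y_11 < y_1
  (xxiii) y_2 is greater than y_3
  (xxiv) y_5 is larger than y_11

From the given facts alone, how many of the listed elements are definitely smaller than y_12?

8

The elements the relations force below y_12 are y_3, y_10, y_11, y_4, y_5, y_1, y_2, y_9 — no chain reaches any other.
That is 8.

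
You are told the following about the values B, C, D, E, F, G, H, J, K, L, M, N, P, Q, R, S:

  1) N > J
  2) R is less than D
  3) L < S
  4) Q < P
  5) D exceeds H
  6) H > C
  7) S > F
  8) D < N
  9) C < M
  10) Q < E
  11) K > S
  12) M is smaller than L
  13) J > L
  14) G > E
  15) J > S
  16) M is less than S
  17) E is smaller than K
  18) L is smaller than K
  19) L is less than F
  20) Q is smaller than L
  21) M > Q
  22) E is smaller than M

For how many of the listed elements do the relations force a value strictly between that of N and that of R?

The relations place R below N. An element lies strictly between them when it is forced above R and also forced below N.
Above R: {D}. Below N: {C, Q, E, H, M, L, D, F, S, J}.
Intersection: {D} — 1.

1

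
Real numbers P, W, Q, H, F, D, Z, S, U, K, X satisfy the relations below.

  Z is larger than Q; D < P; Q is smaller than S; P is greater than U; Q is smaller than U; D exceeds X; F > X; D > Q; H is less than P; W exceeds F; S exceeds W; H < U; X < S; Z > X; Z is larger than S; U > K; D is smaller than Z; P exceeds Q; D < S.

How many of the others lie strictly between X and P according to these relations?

Chaining upward from X reaches: F, W, D, S, Z.
Chaining downward from P reaches: Q, H, K, D, U.
Strictly between X and P are those in both lists: D — 1 element.

1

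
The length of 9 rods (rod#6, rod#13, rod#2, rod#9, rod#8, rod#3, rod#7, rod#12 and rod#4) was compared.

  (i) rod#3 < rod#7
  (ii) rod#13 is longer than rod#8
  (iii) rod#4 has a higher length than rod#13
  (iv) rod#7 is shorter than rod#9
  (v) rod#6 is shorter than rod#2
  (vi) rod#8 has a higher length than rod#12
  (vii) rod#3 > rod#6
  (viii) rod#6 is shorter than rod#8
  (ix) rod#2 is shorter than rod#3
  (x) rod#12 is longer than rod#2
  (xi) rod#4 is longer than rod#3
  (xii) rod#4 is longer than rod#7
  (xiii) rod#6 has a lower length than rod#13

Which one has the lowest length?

Chaining upward from rod#6: directly above it, rod#2, rod#3, rod#8, rod#13; then rod#12, rod#7, rod#4; then rod#9.
That covers every other element, and nothing is given below rod#6, so rod#6 is the lowest length.

rod#6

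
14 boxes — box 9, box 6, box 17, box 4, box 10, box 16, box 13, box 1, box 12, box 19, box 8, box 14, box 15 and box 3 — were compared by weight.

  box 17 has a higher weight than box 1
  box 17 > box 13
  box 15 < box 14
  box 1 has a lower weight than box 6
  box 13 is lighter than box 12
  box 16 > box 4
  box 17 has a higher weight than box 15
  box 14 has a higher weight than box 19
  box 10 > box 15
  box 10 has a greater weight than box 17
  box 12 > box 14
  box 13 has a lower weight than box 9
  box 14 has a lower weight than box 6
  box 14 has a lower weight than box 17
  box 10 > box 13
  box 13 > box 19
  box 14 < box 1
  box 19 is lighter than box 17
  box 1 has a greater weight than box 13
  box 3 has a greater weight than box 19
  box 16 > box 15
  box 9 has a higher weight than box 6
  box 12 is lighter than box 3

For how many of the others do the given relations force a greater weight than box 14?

From box 14 the given relations immediately reach box 1, box 6, box 12, box 17.
From those, box 10, box 3, box 9 — 7 in total.
Nothing else is reachable above box 14; 7 in all.

7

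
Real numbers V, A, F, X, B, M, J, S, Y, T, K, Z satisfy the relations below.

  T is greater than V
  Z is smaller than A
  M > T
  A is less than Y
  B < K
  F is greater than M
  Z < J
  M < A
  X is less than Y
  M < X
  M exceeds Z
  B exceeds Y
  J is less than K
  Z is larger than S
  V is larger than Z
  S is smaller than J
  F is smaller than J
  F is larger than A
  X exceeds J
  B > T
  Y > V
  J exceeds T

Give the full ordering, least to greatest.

S < Z < V < T < M < A < F < J < X < Y < B < K

Nothing is placed below S, so it is least; from there S < Z; Z < V; V < T; T < M; M < A; A < F; F < J; J < X; X < Y; Y < B; B < K, each given directly.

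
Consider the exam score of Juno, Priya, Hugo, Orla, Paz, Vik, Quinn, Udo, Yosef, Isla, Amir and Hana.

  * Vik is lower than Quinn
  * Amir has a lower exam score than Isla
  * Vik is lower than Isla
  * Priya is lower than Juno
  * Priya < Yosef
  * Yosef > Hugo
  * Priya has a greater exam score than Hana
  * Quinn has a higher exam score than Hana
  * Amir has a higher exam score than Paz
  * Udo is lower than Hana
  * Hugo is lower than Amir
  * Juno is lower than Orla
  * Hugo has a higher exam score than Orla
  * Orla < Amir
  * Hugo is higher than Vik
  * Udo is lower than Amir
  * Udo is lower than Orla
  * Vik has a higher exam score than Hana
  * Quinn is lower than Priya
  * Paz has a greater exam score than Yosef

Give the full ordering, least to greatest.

Nothing is placed below Udo, so it is least; from there Udo < Hana; Hana < Vik; Vik < Quinn; Quinn < Priya; Priya < Juno; Juno < Orla; Orla < Hugo; Hugo < Yosef; Yosef < Paz; Paz < Amir; Amir < Isla, each given directly.

Udo < Hana < Vik < Quinn < Priya < Juno < Orla < Hugo < Yosef < Paz < Amir < Isla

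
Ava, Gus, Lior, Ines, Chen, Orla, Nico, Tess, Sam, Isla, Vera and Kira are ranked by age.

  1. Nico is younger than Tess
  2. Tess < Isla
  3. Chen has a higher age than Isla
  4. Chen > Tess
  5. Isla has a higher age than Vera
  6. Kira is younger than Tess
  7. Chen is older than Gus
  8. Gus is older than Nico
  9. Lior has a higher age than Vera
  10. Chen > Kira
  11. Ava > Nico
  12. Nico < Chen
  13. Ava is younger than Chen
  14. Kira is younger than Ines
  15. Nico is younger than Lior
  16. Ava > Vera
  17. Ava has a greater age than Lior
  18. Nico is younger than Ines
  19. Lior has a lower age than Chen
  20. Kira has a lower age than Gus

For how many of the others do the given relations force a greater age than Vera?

4

From Vera the given relations immediately reach Lior, Isla, Ava.
From those, Chen — 4 in total.
No other element is forced above Vera by the given relations, so the count is 4.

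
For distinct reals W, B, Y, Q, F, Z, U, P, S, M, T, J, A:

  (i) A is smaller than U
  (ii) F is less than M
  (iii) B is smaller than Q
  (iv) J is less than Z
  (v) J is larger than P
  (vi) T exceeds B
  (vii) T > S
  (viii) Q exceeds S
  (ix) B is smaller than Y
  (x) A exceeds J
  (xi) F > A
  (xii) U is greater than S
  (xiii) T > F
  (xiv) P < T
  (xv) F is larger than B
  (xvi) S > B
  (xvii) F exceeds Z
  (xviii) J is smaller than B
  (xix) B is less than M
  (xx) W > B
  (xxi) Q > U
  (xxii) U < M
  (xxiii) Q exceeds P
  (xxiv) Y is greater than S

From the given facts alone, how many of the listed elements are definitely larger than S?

5

From S the given relations immediately reach U, Q, Y, T.
From those, M — 5 in total.
Nothing else is reachable above S; 5 in all.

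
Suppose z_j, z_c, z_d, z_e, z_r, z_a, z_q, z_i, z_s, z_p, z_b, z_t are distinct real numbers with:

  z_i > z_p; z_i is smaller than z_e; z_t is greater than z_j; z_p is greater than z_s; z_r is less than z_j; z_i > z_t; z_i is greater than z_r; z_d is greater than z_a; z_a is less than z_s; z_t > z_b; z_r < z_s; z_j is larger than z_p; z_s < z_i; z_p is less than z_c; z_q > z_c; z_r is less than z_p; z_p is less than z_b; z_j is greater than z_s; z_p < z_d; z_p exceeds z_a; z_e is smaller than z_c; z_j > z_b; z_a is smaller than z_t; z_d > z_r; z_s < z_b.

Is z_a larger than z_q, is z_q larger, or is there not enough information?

z_a < z_s and z_s < z_p give z_a < z_p.
With z_p < z_b: z_a < z_s < z_p < z_b.
Then z_b < z_j extends the chain to z_j.
Then z_j < z_t extends the chain to z_t.
With z_t < z_i: z_a < z_s < z_p < z_b < z_j < z_t < z_i.
Then z_i < z_e extends the chain to z_e.
Then z_e < z_c extends the chain to z_c.
With z_c < z_q: z_a < z_s < z_p < z_b < z_j < z_t < z_i < z_e < z_c < z_q.
So z_q is larger.

z_q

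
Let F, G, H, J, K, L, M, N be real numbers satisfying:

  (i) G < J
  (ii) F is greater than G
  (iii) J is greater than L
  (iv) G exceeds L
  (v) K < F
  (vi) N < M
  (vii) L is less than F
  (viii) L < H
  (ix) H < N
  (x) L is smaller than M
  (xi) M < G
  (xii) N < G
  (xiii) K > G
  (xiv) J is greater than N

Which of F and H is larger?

Chaining the given relations: H < N < M < G < K < F.
So H < F; F is the larger of the two.

F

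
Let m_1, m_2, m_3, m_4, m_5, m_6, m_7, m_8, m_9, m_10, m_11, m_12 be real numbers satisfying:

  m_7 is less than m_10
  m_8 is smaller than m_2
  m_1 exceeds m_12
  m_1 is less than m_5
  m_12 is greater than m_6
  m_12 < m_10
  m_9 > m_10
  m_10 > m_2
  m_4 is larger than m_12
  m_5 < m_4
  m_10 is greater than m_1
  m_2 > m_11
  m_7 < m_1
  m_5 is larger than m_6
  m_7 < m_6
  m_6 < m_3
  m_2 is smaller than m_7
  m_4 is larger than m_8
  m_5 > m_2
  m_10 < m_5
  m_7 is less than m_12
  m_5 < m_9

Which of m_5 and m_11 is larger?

m_11 < m_2 and m_2 < m_7 give m_11 < m_7.
With m_7 < m_6: m_11 < m_2 < m_7 < m_6.
With m_6 < m_12: m_11 < m_2 < m_7 < m_6 < m_12.
With m_12 < m_1: m_11 < m_2 < m_7 < m_6 < m_12 < m_1.
Then m_1 < m_5 extends the chain to m_5.
So m_11 < m_5; m_5 is the larger of the two.

m_5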